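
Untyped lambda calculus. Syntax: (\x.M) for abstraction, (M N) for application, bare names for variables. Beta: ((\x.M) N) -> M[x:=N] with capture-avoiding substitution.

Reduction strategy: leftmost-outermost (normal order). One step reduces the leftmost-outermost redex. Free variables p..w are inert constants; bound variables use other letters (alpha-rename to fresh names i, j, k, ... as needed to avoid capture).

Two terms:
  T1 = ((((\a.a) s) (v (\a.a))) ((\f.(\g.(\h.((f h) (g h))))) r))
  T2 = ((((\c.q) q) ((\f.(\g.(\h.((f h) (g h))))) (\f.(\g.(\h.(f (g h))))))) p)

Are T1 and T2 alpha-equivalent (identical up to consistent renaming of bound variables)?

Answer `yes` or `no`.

Term 1: ((((\a.a) s) (v (\a.a))) ((\f.(\g.(\h.((f h) (g h))))) r))
Term 2: ((((\c.q) q) ((\f.(\g.(\h.((f h) (g h))))) (\f.(\g.(\h.(f (g h))))))) p)
Alpha-equivalence: compare structure up to binder renaming.
Result: False

Answer: no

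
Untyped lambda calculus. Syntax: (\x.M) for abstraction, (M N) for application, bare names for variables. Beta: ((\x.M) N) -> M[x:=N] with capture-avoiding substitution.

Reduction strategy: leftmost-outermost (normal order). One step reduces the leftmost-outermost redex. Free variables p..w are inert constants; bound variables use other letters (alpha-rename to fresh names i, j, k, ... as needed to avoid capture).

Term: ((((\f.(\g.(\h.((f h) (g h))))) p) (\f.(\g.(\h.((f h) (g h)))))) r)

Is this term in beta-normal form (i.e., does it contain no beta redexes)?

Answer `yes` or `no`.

Answer: no

Derivation:
Term: ((((\f.(\g.(\h.((f h) (g h))))) p) (\f.(\g.(\h.((f h) (g h)))))) r)
Found 1 beta redex(es).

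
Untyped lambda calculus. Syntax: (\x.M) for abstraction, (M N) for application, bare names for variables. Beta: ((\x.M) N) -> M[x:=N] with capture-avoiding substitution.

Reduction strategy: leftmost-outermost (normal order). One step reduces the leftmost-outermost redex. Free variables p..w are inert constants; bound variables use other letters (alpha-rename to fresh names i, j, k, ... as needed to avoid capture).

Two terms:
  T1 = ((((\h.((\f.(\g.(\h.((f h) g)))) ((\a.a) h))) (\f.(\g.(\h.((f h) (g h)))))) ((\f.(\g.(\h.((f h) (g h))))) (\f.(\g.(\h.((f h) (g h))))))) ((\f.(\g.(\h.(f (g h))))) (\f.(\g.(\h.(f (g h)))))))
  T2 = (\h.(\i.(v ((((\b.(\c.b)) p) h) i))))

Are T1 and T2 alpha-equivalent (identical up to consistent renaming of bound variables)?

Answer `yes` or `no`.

Term 1: ((((\h.((\f.(\g.(\h.((f h) g)))) ((\a.a) h))) (\f.(\g.(\h.((f h) (g h)))))) ((\f.(\g.(\h.((f h) (g h))))) (\f.(\g.(\h.((f h) (g h))))))) ((\f.(\g.(\h.(f (g h))))) (\f.(\g.(\h.(f (g h)))))))
Term 2: (\h.(\i.(v ((((\b.(\c.b)) p) h) i))))
Alpha-equivalence: compare structure up to binder renaming.
Result: False

Answer: no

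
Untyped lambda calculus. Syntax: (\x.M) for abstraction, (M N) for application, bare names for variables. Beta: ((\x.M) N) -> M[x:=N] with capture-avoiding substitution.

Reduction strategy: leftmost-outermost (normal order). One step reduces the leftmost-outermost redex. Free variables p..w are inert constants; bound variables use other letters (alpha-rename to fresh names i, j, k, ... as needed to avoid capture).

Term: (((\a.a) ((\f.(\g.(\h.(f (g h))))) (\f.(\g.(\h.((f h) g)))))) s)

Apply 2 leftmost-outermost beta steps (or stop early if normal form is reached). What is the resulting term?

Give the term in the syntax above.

Answer: ((\g.(\h.((\f.(\g.(\h.((f h) g)))) (g h)))) s)

Derivation:
Step 0: (((\a.a) ((\f.(\g.(\h.(f (g h))))) (\f.(\g.(\h.((f h) g)))))) s)
Step 1: (((\f.(\g.(\h.(f (g h))))) (\f.(\g.(\h.((f h) g))))) s)
Step 2: ((\g.(\h.((\f.(\g.(\h.((f h) g)))) (g h)))) s)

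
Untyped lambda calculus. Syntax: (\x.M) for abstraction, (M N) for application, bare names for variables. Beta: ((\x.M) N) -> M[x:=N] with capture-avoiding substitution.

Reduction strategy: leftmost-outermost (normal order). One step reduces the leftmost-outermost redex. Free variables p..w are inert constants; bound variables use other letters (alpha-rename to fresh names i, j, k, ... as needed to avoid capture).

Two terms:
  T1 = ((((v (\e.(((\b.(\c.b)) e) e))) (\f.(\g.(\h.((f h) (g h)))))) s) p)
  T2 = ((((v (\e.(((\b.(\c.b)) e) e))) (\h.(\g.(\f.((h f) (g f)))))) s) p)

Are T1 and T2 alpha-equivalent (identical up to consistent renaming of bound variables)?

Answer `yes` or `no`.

Answer: yes

Derivation:
Term 1: ((((v (\e.(((\b.(\c.b)) e) e))) (\f.(\g.(\h.((f h) (g h)))))) s) p)
Term 2: ((((v (\e.(((\b.(\c.b)) e) e))) (\h.(\g.(\f.((h f) (g f)))))) s) p)
Alpha-equivalence: compare structure up to binder renaming.
Result: True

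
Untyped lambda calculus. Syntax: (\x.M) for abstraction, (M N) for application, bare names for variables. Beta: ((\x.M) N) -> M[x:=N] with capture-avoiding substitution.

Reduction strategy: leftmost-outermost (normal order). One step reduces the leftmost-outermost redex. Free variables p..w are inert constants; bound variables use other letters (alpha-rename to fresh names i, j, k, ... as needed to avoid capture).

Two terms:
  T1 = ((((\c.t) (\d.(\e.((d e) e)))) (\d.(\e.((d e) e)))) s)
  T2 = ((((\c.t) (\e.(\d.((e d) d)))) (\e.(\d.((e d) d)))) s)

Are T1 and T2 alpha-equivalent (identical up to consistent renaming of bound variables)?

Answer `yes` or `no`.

Term 1: ((((\c.t) (\d.(\e.((d e) e)))) (\d.(\e.((d e) e)))) s)
Term 2: ((((\c.t) (\e.(\d.((e d) d)))) (\e.(\d.((e d) d)))) s)
Alpha-equivalence: compare structure up to binder renaming.
Result: True

Answer: yes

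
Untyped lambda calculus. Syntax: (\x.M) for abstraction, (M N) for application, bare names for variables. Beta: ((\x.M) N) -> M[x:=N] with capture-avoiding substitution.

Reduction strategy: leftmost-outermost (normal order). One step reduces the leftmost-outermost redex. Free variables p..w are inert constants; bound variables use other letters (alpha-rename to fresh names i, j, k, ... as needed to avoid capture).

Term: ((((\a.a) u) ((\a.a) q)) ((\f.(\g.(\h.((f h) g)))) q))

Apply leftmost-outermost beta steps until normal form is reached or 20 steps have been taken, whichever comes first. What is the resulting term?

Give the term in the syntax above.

Step 0: ((((\a.a) u) ((\a.a) q)) ((\f.(\g.(\h.((f h) g)))) q))
Step 1: ((u ((\a.a) q)) ((\f.(\g.(\h.((f h) g)))) q))
Step 2: ((u q) ((\f.(\g.(\h.((f h) g)))) q))
Step 3: ((u q) (\g.(\h.((q h) g))))

Answer: ((u q) (\g.(\h.((q h) g))))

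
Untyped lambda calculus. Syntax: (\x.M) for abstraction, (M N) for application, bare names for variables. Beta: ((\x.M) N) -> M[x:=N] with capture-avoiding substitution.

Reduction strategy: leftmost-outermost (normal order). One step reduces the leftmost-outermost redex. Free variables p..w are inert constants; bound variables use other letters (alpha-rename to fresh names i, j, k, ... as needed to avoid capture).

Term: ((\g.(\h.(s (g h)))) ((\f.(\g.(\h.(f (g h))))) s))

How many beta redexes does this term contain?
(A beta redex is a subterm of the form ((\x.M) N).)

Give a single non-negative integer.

Answer: 2

Derivation:
Term: ((\g.(\h.(s (g h)))) ((\f.(\g.(\h.(f (g h))))) s))
  Redex: ((\g.(\h.(s (g h)))) ((\f.(\g.(\h.(f (g h))))) s))
  Redex: ((\f.(\g.(\h.(f (g h))))) s)
Total redexes: 2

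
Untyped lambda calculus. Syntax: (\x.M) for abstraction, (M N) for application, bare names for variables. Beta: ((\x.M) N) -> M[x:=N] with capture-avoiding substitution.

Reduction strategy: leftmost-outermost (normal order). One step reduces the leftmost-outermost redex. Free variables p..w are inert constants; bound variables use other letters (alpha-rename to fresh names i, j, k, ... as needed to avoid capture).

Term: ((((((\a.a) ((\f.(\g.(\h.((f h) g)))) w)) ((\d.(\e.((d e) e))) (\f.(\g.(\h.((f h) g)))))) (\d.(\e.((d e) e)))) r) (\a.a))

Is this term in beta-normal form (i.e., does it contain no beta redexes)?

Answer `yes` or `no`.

Answer: no

Derivation:
Term: ((((((\a.a) ((\f.(\g.(\h.((f h) g)))) w)) ((\d.(\e.((d e) e))) (\f.(\g.(\h.((f h) g)))))) (\d.(\e.((d e) e)))) r) (\a.a))
Found 3 beta redex(es).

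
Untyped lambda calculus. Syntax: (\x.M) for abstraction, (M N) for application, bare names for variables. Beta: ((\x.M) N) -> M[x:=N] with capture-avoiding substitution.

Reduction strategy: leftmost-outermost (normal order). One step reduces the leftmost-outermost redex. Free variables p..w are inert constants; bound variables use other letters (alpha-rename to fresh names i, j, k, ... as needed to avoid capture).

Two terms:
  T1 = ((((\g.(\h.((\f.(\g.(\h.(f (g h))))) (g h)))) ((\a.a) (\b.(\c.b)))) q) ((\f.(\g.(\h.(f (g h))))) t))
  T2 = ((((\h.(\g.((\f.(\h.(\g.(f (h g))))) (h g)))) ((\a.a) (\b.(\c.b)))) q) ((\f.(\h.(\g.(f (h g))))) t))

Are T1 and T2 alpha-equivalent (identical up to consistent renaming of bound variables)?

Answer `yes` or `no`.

Answer: yes

Derivation:
Term 1: ((((\g.(\h.((\f.(\g.(\h.(f (g h))))) (g h)))) ((\a.a) (\b.(\c.b)))) q) ((\f.(\g.(\h.(f (g h))))) t))
Term 2: ((((\h.(\g.((\f.(\h.(\g.(f (h g))))) (h g)))) ((\a.a) (\b.(\c.b)))) q) ((\f.(\h.(\g.(f (h g))))) t))
Alpha-equivalence: compare structure up to binder renaming.
Result: True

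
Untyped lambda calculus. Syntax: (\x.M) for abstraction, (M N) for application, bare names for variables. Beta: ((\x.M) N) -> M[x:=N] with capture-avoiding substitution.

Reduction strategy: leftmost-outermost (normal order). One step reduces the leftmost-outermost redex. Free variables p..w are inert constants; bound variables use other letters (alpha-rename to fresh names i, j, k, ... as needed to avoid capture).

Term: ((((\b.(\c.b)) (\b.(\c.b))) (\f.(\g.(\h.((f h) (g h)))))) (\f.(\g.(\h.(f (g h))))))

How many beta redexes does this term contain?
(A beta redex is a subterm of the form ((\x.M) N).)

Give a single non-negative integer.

Answer: 1

Derivation:
Term: ((((\b.(\c.b)) (\b.(\c.b))) (\f.(\g.(\h.((f h) (g h)))))) (\f.(\g.(\h.(f (g h))))))
  Redex: ((\b.(\c.b)) (\b.(\c.b)))
Total redexes: 1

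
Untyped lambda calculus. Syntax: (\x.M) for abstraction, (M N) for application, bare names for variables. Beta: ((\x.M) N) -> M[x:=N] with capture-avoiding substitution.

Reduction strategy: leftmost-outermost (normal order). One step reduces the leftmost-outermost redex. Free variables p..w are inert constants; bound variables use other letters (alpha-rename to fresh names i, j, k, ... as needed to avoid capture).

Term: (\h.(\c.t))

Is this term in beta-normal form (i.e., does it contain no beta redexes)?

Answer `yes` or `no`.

Term: (\h.(\c.t))
No beta redexes found.

Answer: yes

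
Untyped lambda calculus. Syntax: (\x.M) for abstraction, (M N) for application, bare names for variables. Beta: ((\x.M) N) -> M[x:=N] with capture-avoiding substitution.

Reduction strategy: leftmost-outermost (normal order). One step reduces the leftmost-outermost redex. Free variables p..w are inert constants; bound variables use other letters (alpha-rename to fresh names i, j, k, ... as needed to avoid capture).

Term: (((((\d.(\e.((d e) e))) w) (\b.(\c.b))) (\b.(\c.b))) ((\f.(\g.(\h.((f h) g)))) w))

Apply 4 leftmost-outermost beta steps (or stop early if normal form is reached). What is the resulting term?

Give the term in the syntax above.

Answer: ((((w (\b.(\c.b))) (\b.(\c.b))) (\b.(\c.b))) (\g.(\h.((w h) g))))

Derivation:
Step 0: (((((\d.(\e.((d e) e))) w) (\b.(\c.b))) (\b.(\c.b))) ((\f.(\g.(\h.((f h) g)))) w))
Step 1: ((((\e.((w e) e)) (\b.(\c.b))) (\b.(\c.b))) ((\f.(\g.(\h.((f h) g)))) w))
Step 2: ((((w (\b.(\c.b))) (\b.(\c.b))) (\b.(\c.b))) ((\f.(\g.(\h.((f h) g)))) w))
Step 3: ((((w (\b.(\c.b))) (\b.(\c.b))) (\b.(\c.b))) (\g.(\h.((w h) g))))
Step 4: (normal form reached)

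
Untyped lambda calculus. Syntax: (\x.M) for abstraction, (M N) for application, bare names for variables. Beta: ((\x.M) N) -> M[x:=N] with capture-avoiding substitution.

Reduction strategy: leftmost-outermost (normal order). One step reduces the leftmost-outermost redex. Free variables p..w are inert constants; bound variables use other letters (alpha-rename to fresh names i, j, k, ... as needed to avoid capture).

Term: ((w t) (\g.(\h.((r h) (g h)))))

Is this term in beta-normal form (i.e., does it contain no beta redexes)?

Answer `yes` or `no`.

Answer: yes

Derivation:
Term: ((w t) (\g.(\h.((r h) (g h)))))
No beta redexes found.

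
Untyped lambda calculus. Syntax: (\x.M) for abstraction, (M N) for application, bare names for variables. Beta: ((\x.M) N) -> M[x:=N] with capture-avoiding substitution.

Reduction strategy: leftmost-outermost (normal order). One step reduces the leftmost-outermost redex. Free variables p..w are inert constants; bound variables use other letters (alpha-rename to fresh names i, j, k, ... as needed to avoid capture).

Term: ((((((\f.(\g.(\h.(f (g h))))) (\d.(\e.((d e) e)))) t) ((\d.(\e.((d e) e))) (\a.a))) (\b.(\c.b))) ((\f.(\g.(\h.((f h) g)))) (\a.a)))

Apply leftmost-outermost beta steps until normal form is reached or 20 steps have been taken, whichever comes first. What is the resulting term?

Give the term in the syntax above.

Step 0: ((((((\f.(\g.(\h.(f (g h))))) (\d.(\e.((d e) e)))) t) ((\d.(\e.((d e) e))) (\a.a))) (\b.(\c.b))) ((\f.(\g.(\h.((f h) g)))) (\a.a)))
Step 1: (((((\g.(\h.((\d.(\e.((d e) e))) (g h)))) t) ((\d.(\e.((d e) e))) (\a.a))) (\b.(\c.b))) ((\f.(\g.(\h.((f h) g)))) (\a.a)))
Step 2: ((((\h.((\d.(\e.((d e) e))) (t h))) ((\d.(\e.((d e) e))) (\a.a))) (\b.(\c.b))) ((\f.(\g.(\h.((f h) g)))) (\a.a)))
Step 3: ((((\d.(\e.((d e) e))) (t ((\d.(\e.((d e) e))) (\a.a)))) (\b.(\c.b))) ((\f.(\g.(\h.((f h) g)))) (\a.a)))
Step 4: (((\e.(((t ((\d.(\e.((d e) e))) (\a.a))) e) e)) (\b.(\c.b))) ((\f.(\g.(\h.((f h) g)))) (\a.a)))
Step 5: ((((t ((\d.(\e.((d e) e))) (\a.a))) (\b.(\c.b))) (\b.(\c.b))) ((\f.(\g.(\h.((f h) g)))) (\a.a)))
Step 6: ((((t (\e.(((\a.a) e) e))) (\b.(\c.b))) (\b.(\c.b))) ((\f.(\g.(\h.((f h) g)))) (\a.a)))
Step 7: ((((t (\e.(e e))) (\b.(\c.b))) (\b.(\c.b))) ((\f.(\g.(\h.((f h) g)))) (\a.a)))
Step 8: ((((t (\e.(e e))) (\b.(\c.b))) (\b.(\c.b))) (\g.(\h.(((\a.a) h) g))))
Step 9: ((((t (\e.(e e))) (\b.(\c.b))) (\b.(\c.b))) (\g.(\h.(h g))))

Answer: ((((t (\e.(e e))) (\b.(\c.b))) (\b.(\c.b))) (\g.(\h.(h g))))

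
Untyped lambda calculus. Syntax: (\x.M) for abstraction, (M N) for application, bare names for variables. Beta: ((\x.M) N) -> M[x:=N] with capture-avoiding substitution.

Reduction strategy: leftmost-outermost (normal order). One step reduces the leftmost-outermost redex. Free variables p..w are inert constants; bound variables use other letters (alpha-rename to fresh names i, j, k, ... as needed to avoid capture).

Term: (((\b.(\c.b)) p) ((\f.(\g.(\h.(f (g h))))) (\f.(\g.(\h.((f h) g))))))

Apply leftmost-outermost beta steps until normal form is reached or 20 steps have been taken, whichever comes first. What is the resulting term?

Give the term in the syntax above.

Answer: p

Derivation:
Step 0: (((\b.(\c.b)) p) ((\f.(\g.(\h.(f (g h))))) (\f.(\g.(\h.((f h) g))))))
Step 1: ((\c.p) ((\f.(\g.(\h.(f (g h))))) (\f.(\g.(\h.((f h) g))))))
Step 2: p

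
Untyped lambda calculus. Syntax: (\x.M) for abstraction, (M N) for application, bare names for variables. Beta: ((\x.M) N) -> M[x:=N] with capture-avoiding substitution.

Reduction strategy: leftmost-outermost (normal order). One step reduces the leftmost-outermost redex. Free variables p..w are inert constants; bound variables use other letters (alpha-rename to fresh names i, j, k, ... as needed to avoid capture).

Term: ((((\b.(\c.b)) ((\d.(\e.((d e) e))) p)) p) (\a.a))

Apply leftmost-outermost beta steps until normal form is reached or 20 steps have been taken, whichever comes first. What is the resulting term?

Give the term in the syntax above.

Answer: ((p (\a.a)) (\a.a))

Derivation:
Step 0: ((((\b.(\c.b)) ((\d.(\e.((d e) e))) p)) p) (\a.a))
Step 1: (((\c.((\d.(\e.((d e) e))) p)) p) (\a.a))
Step 2: (((\d.(\e.((d e) e))) p) (\a.a))
Step 3: ((\e.((p e) e)) (\a.a))
Step 4: ((p (\a.a)) (\a.a))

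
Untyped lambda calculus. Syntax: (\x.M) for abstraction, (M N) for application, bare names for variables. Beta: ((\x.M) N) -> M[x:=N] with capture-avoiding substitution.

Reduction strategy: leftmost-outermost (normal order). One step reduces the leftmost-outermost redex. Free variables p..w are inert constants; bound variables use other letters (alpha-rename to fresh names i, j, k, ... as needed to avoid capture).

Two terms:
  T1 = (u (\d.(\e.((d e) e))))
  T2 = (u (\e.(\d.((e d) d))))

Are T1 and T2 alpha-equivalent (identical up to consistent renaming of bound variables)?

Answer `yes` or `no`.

Answer: yes

Derivation:
Term 1: (u (\d.(\e.((d e) e))))
Term 2: (u (\e.(\d.((e d) d))))
Alpha-equivalence: compare structure up to binder renaming.
Result: True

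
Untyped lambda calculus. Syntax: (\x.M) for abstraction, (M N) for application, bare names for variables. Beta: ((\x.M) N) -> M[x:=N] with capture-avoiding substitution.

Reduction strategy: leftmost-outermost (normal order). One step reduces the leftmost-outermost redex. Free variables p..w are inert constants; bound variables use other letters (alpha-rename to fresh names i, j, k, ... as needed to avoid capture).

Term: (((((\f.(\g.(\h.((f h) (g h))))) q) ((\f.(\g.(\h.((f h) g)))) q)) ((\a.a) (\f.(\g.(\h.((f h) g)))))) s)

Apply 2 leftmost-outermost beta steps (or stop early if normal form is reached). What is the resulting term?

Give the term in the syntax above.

Answer: (((\h.((q h) (((\f.(\g.(\h.((f h) g)))) q) h))) ((\a.a) (\f.(\g.(\h.((f h) g)))))) s)

Derivation:
Step 0: (((((\f.(\g.(\h.((f h) (g h))))) q) ((\f.(\g.(\h.((f h) g)))) q)) ((\a.a) (\f.(\g.(\h.((f h) g)))))) s)
Step 1: ((((\g.(\h.((q h) (g h)))) ((\f.(\g.(\h.((f h) g)))) q)) ((\a.a) (\f.(\g.(\h.((f h) g)))))) s)
Step 2: (((\h.((q h) (((\f.(\g.(\h.((f h) g)))) q) h))) ((\a.a) (\f.(\g.(\h.((f h) g)))))) s)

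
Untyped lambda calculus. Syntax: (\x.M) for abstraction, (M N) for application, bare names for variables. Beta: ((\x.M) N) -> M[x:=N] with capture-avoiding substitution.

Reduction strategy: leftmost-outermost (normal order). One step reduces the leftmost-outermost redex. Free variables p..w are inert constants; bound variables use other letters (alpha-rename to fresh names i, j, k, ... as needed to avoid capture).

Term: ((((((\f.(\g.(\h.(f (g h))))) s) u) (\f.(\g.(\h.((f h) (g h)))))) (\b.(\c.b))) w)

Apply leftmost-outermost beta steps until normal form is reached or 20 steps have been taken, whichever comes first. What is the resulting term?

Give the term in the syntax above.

Step 0: ((((((\f.(\g.(\h.(f (g h))))) s) u) (\f.(\g.(\h.((f h) (g h)))))) (\b.(\c.b))) w)
Step 1: (((((\g.(\h.(s (g h)))) u) (\f.(\g.(\h.((f h) (g h)))))) (\b.(\c.b))) w)
Step 2: ((((\h.(s (u h))) (\f.(\g.(\h.((f h) (g h)))))) (\b.(\c.b))) w)
Step 3: (((s (u (\f.(\g.(\h.((f h) (g h))))))) (\b.(\c.b))) w)

Answer: (((s (u (\f.(\g.(\h.((f h) (g h))))))) (\b.(\c.b))) w)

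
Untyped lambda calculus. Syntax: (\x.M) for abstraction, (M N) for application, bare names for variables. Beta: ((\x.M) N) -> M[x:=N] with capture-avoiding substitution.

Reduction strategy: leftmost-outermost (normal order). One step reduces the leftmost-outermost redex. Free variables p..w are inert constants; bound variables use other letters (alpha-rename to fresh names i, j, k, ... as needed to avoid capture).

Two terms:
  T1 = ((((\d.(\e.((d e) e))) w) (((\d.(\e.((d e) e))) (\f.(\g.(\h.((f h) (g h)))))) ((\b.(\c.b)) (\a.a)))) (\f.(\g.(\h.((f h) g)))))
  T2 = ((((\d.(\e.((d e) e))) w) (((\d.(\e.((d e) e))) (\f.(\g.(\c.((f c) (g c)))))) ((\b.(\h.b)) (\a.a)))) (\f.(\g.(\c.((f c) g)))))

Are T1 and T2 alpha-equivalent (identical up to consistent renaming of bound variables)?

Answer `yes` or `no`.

Term 1: ((((\d.(\e.((d e) e))) w) (((\d.(\e.((d e) e))) (\f.(\g.(\h.((f h) (g h)))))) ((\b.(\c.b)) (\a.a)))) (\f.(\g.(\h.((f h) g)))))
Term 2: ((((\d.(\e.((d e) e))) w) (((\d.(\e.((d e) e))) (\f.(\g.(\c.((f c) (g c)))))) ((\b.(\h.b)) (\a.a)))) (\f.(\g.(\c.((f c) g)))))
Alpha-equivalence: compare structure up to binder renaming.
Result: True

Answer: yes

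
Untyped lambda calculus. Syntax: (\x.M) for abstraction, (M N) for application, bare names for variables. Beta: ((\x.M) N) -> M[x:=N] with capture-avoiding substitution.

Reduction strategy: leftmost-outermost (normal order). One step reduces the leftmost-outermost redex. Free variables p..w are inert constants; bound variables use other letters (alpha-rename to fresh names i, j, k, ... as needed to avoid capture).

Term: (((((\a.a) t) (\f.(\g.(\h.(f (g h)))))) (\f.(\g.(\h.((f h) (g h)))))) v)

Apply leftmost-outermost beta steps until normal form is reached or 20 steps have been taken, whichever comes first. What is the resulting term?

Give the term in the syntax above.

Step 0: (((((\a.a) t) (\f.(\g.(\h.(f (g h)))))) (\f.(\g.(\h.((f h) (g h)))))) v)
Step 1: (((t (\f.(\g.(\h.(f (g h)))))) (\f.(\g.(\h.((f h) (g h)))))) v)

Answer: (((t (\f.(\g.(\h.(f (g h)))))) (\f.(\g.(\h.((f h) (g h)))))) v)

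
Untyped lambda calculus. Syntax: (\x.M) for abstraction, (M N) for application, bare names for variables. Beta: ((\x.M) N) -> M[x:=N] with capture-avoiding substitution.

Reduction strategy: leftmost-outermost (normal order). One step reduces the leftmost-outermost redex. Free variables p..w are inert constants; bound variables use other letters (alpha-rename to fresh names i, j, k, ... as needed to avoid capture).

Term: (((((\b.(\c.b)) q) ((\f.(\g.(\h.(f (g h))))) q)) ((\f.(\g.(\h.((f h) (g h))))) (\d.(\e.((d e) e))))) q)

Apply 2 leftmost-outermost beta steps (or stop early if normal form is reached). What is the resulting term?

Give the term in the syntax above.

Answer: ((q ((\f.(\g.(\h.((f h) (g h))))) (\d.(\e.((d e) e))))) q)

Derivation:
Step 0: (((((\b.(\c.b)) q) ((\f.(\g.(\h.(f (g h))))) q)) ((\f.(\g.(\h.((f h) (g h))))) (\d.(\e.((d e) e))))) q)
Step 1: ((((\c.q) ((\f.(\g.(\h.(f (g h))))) q)) ((\f.(\g.(\h.((f h) (g h))))) (\d.(\e.((d e) e))))) q)
Step 2: ((q ((\f.(\g.(\h.((f h) (g h))))) (\d.(\e.((d e) e))))) q)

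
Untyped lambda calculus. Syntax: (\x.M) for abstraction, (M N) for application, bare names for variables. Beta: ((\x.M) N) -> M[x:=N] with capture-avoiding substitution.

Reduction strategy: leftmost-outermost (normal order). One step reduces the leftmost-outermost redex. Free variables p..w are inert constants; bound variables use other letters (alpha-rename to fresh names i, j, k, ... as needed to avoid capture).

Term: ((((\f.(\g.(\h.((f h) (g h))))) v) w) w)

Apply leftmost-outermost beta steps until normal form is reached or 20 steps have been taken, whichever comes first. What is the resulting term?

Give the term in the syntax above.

Step 0: ((((\f.(\g.(\h.((f h) (g h))))) v) w) w)
Step 1: (((\g.(\h.((v h) (g h)))) w) w)
Step 2: ((\h.((v h) (w h))) w)
Step 3: ((v w) (w w))

Answer: ((v w) (w w))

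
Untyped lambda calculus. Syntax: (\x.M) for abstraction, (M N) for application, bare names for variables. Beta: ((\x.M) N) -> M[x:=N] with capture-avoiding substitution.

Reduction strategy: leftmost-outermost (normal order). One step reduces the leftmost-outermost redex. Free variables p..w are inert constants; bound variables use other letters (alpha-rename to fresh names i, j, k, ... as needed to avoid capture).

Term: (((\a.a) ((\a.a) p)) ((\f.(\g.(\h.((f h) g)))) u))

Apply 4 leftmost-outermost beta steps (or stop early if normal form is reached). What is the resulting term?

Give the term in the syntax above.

Answer: (p (\g.(\h.((u h) g))))

Derivation:
Step 0: (((\a.a) ((\a.a) p)) ((\f.(\g.(\h.((f h) g)))) u))
Step 1: (((\a.a) p) ((\f.(\g.(\h.((f h) g)))) u))
Step 2: (p ((\f.(\g.(\h.((f h) g)))) u))
Step 3: (p (\g.(\h.((u h) g))))
Step 4: (normal form reached)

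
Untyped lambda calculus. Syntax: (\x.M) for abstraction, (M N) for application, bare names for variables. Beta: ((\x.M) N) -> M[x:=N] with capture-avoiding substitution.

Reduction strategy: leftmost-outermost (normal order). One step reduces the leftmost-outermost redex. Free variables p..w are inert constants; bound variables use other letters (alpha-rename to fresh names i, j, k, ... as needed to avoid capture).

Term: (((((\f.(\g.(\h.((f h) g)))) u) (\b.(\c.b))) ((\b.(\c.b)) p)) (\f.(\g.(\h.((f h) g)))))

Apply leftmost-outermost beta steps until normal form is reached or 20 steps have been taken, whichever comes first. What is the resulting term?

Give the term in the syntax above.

Step 0: (((((\f.(\g.(\h.((f h) g)))) u) (\b.(\c.b))) ((\b.(\c.b)) p)) (\f.(\g.(\h.((f h) g)))))
Step 1: ((((\g.(\h.((u h) g))) (\b.(\c.b))) ((\b.(\c.b)) p)) (\f.(\g.(\h.((f h) g)))))
Step 2: (((\h.((u h) (\b.(\c.b)))) ((\b.(\c.b)) p)) (\f.(\g.(\h.((f h) g)))))
Step 3: (((u ((\b.(\c.b)) p)) (\b.(\c.b))) (\f.(\g.(\h.((f h) g)))))
Step 4: (((u (\c.p)) (\b.(\c.b))) (\f.(\g.(\h.((f h) g)))))

Answer: (((u (\c.p)) (\b.(\c.b))) (\f.(\g.(\h.((f h) g)))))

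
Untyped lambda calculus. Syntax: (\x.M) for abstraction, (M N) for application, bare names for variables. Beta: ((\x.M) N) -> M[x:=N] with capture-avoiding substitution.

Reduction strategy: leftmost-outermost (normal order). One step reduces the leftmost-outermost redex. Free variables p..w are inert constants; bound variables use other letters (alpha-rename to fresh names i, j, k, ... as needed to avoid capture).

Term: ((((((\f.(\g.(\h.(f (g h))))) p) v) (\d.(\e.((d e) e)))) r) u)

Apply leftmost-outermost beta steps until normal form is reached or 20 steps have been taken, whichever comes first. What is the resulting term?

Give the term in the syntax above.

Answer: (((p (v (\d.(\e.((d e) e))))) r) u)

Derivation:
Step 0: ((((((\f.(\g.(\h.(f (g h))))) p) v) (\d.(\e.((d e) e)))) r) u)
Step 1: (((((\g.(\h.(p (g h)))) v) (\d.(\e.((d e) e)))) r) u)
Step 2: ((((\h.(p (v h))) (\d.(\e.((d e) e)))) r) u)
Step 3: (((p (v (\d.(\e.((d e) e))))) r) u)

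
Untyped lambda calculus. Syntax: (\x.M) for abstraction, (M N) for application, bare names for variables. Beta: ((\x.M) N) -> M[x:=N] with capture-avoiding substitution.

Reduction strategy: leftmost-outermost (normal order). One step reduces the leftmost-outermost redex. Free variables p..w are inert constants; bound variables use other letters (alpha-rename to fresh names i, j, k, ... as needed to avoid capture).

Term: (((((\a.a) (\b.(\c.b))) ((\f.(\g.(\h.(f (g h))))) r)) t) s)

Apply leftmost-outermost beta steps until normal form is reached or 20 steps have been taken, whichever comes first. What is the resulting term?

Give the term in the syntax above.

Answer: (\h.(r (s h)))

Derivation:
Step 0: (((((\a.a) (\b.(\c.b))) ((\f.(\g.(\h.(f (g h))))) r)) t) s)
Step 1: ((((\b.(\c.b)) ((\f.(\g.(\h.(f (g h))))) r)) t) s)
Step 2: (((\c.((\f.(\g.(\h.(f (g h))))) r)) t) s)
Step 3: (((\f.(\g.(\h.(f (g h))))) r) s)
Step 4: ((\g.(\h.(r (g h)))) s)
Step 5: (\h.(r (s h)))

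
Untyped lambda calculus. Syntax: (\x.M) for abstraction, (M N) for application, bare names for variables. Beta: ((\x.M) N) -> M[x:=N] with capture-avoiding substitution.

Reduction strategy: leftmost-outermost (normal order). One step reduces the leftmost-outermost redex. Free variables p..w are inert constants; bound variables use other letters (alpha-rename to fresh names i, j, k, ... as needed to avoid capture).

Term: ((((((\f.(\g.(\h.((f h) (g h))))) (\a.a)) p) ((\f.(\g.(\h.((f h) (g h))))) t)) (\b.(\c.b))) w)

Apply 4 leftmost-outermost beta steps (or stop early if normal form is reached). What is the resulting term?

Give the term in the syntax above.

Answer: (((((\f.(\g.(\h.((f h) (g h))))) t) (p ((\f.(\g.(\h.((f h) (g h))))) t))) (\b.(\c.b))) w)

Derivation:
Step 0: ((((((\f.(\g.(\h.((f h) (g h))))) (\a.a)) p) ((\f.(\g.(\h.((f h) (g h))))) t)) (\b.(\c.b))) w)
Step 1: (((((\g.(\h.(((\a.a) h) (g h)))) p) ((\f.(\g.(\h.((f h) (g h))))) t)) (\b.(\c.b))) w)
Step 2: ((((\h.(((\a.a) h) (p h))) ((\f.(\g.(\h.((f h) (g h))))) t)) (\b.(\c.b))) w)
Step 3: (((((\a.a) ((\f.(\g.(\h.((f h) (g h))))) t)) (p ((\f.(\g.(\h.((f h) (g h))))) t))) (\b.(\c.b))) w)
Step 4: (((((\f.(\g.(\h.((f h) (g h))))) t) (p ((\f.(\g.(\h.((f h) (g h))))) t))) (\b.(\c.b))) w)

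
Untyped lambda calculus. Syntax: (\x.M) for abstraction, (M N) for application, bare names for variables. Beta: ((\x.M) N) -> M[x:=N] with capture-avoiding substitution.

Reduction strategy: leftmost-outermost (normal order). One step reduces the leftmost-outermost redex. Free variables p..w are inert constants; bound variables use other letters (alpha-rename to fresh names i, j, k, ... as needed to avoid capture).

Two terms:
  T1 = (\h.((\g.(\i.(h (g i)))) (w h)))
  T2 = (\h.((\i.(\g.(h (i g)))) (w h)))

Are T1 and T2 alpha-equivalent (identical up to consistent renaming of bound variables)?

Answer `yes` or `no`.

Term 1: (\h.((\g.(\i.(h (g i)))) (w h)))
Term 2: (\h.((\i.(\g.(h (i g)))) (w h)))
Alpha-equivalence: compare structure up to binder renaming.
Result: True

Answer: yes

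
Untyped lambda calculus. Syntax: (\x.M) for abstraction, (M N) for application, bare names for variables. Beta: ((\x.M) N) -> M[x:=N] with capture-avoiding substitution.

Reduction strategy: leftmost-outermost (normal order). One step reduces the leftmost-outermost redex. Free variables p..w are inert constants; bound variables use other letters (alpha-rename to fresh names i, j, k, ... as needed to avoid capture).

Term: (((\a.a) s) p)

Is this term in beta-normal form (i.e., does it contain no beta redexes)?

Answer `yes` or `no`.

Term: (((\a.a) s) p)
Found 1 beta redex(es).

Answer: no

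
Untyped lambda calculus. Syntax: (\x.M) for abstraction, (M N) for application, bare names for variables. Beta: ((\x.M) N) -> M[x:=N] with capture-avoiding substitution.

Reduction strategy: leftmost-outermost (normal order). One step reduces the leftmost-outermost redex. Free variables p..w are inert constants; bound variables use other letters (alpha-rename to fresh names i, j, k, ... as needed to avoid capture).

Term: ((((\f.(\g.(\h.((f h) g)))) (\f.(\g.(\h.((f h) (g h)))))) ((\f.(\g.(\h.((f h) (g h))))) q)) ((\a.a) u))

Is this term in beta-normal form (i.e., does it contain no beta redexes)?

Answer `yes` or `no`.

Answer: no

Derivation:
Term: ((((\f.(\g.(\h.((f h) g)))) (\f.(\g.(\h.((f h) (g h)))))) ((\f.(\g.(\h.((f h) (g h))))) q)) ((\a.a) u))
Found 3 beta redex(es).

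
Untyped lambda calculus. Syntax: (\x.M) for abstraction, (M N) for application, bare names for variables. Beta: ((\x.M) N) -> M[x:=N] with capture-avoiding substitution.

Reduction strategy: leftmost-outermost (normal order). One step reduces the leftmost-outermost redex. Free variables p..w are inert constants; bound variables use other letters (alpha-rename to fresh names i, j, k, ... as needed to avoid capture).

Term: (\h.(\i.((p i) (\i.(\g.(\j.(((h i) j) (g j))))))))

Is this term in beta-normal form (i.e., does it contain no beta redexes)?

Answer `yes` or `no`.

Answer: yes

Derivation:
Term: (\h.(\i.((p i) (\i.(\g.(\j.(((h i) j) (g j))))))))
No beta redexes found.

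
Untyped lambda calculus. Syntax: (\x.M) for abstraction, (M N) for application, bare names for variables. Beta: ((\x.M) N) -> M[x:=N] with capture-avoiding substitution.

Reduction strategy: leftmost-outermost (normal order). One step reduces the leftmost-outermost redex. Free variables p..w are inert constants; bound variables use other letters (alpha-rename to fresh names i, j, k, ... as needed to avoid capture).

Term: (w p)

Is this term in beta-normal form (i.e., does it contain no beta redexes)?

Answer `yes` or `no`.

Answer: yes

Derivation:
Term: (w p)
No beta redexes found.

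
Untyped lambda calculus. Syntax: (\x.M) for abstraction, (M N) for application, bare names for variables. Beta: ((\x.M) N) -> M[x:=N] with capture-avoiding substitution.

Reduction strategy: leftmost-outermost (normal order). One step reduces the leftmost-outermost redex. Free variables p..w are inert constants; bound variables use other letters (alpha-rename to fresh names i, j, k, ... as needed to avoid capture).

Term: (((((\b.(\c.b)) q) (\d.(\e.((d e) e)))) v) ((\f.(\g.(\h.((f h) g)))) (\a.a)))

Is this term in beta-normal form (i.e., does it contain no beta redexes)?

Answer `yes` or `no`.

Term: (((((\b.(\c.b)) q) (\d.(\e.((d e) e)))) v) ((\f.(\g.(\h.((f h) g)))) (\a.a)))
Found 2 beta redex(es).

Answer: no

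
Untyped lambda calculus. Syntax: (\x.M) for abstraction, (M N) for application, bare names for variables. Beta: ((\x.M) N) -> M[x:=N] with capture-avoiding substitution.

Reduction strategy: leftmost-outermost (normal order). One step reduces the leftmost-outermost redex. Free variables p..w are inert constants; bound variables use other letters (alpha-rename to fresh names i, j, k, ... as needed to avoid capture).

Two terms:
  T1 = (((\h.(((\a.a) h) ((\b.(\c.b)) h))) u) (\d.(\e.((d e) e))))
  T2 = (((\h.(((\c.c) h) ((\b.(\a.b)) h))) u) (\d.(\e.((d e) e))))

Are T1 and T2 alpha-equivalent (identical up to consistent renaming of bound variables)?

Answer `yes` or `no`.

Answer: yes

Derivation:
Term 1: (((\h.(((\a.a) h) ((\b.(\c.b)) h))) u) (\d.(\e.((d e) e))))
Term 2: (((\h.(((\c.c) h) ((\b.(\a.b)) h))) u) (\d.(\e.((d e) e))))
Alpha-equivalence: compare structure up to binder renaming.
Result: True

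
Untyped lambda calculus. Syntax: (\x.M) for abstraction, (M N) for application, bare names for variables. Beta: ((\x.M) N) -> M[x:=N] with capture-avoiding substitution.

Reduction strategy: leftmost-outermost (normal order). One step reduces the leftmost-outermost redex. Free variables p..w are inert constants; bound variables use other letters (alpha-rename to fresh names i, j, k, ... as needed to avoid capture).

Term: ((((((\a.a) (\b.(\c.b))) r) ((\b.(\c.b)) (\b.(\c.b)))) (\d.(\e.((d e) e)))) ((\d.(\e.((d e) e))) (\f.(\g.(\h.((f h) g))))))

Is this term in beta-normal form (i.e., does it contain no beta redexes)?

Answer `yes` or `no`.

Term: ((((((\a.a) (\b.(\c.b))) r) ((\b.(\c.b)) (\b.(\c.b)))) (\d.(\e.((d e) e)))) ((\d.(\e.((d e) e))) (\f.(\g.(\h.((f h) g))))))
Found 3 beta redex(es).

Answer: no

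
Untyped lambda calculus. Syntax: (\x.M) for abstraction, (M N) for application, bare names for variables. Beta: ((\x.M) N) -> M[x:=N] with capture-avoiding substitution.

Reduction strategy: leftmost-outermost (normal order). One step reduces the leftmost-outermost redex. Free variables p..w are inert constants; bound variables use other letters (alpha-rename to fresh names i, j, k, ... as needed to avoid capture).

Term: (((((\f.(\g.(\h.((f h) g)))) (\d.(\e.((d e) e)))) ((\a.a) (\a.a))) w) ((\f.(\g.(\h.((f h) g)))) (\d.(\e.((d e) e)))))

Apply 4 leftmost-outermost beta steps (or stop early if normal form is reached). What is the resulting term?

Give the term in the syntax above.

Step 0: (((((\f.(\g.(\h.((f h) g)))) (\d.(\e.((d e) e)))) ((\a.a) (\a.a))) w) ((\f.(\g.(\h.((f h) g)))) (\d.(\e.((d e) e)))))
Step 1: ((((\g.(\h.(((\d.(\e.((d e) e))) h) g))) ((\a.a) (\a.a))) w) ((\f.(\g.(\h.((f h) g)))) (\d.(\e.((d e) e)))))
Step 2: (((\h.(((\d.(\e.((d e) e))) h) ((\a.a) (\a.a)))) w) ((\f.(\g.(\h.((f h) g)))) (\d.(\e.((d e) e)))))
Step 3: ((((\d.(\e.((d e) e))) w) ((\a.a) (\a.a))) ((\f.(\g.(\h.((f h) g)))) (\d.(\e.((d e) e)))))
Step 4: (((\e.((w e) e)) ((\a.a) (\a.a))) ((\f.(\g.(\h.((f h) g)))) (\d.(\e.((d e) e)))))

Answer: (((\e.((w e) e)) ((\a.a) (\a.a))) ((\f.(\g.(\h.((f h) g)))) (\d.(\e.((d e) e)))))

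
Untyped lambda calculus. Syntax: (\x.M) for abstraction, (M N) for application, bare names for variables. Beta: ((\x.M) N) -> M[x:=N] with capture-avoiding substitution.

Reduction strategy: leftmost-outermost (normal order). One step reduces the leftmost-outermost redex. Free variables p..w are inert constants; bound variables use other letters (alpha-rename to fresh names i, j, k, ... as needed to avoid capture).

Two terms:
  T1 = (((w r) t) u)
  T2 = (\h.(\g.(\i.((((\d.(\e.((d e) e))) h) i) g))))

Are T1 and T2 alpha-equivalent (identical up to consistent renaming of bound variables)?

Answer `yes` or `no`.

Answer: no

Derivation:
Term 1: (((w r) t) u)
Term 2: (\h.(\g.(\i.((((\d.(\e.((d e) e))) h) i) g))))
Alpha-equivalence: compare structure up to binder renaming.
Result: False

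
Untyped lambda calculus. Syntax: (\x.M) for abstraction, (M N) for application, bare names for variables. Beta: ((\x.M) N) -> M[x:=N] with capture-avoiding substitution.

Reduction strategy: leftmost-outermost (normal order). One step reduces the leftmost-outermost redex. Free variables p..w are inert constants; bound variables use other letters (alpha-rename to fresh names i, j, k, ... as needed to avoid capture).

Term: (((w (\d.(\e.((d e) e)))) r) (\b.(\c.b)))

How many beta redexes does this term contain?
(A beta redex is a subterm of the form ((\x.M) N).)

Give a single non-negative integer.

Answer: 0

Derivation:
Term: (((w (\d.(\e.((d e) e)))) r) (\b.(\c.b)))
  (no redexes)
Total redexes: 0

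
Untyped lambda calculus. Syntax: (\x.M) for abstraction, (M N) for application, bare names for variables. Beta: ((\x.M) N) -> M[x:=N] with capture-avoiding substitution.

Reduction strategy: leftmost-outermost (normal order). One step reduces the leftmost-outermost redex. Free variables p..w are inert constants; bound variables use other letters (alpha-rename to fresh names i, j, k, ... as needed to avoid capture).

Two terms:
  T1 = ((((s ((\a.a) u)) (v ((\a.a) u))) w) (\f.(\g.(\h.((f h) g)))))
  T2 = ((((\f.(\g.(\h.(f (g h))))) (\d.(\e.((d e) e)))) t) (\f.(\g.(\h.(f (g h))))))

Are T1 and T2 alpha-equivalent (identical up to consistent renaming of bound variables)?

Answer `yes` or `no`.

Answer: no

Derivation:
Term 1: ((((s ((\a.a) u)) (v ((\a.a) u))) w) (\f.(\g.(\h.((f h) g)))))
Term 2: ((((\f.(\g.(\h.(f (g h))))) (\d.(\e.((d e) e)))) t) (\f.(\g.(\h.(f (g h))))))
Alpha-equivalence: compare structure up to binder renaming.
Result: False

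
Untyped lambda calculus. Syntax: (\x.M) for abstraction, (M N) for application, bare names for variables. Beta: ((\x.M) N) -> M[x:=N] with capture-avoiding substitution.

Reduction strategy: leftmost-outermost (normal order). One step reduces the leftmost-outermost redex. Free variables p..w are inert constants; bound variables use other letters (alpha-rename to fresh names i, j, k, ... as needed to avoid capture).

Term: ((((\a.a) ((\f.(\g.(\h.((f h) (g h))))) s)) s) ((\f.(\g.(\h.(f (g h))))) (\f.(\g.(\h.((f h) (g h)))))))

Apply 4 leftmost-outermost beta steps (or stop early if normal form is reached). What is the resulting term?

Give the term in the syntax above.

Answer: ((s ((\f.(\g.(\h.(f (g h))))) (\f.(\g.(\h.((f h) (g h))))))) (s ((\f.(\g.(\h.(f (g h))))) (\f.(\g.(\h.((f h) (g h))))))))

Derivation:
Step 0: ((((\a.a) ((\f.(\g.(\h.((f h) (g h))))) s)) s) ((\f.(\g.(\h.(f (g h))))) (\f.(\g.(\h.((f h) (g h)))))))
Step 1: ((((\f.(\g.(\h.((f h) (g h))))) s) s) ((\f.(\g.(\h.(f (g h))))) (\f.(\g.(\h.((f h) (g h)))))))
Step 2: (((\g.(\h.((s h) (g h)))) s) ((\f.(\g.(\h.(f (g h))))) (\f.(\g.(\h.((f h) (g h)))))))
Step 3: ((\h.((s h) (s h))) ((\f.(\g.(\h.(f (g h))))) (\f.(\g.(\h.((f h) (g h)))))))
Step 4: ((s ((\f.(\g.(\h.(f (g h))))) (\f.(\g.(\h.((f h) (g h))))))) (s ((\f.(\g.(\h.(f (g h))))) (\f.(\g.(\h.((f h) (g h))))))))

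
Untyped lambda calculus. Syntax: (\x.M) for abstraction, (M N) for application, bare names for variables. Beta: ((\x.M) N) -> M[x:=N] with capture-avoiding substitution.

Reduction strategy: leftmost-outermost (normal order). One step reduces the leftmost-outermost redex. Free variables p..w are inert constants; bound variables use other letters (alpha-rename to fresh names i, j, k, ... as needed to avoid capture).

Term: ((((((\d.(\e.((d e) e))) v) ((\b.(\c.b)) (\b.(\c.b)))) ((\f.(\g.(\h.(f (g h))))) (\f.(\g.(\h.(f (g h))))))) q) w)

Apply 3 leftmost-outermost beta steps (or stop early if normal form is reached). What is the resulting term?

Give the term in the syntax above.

Answer: (((((v (\c.(\b.(\c.b)))) ((\b.(\c.b)) (\b.(\c.b)))) ((\f.(\g.(\h.(f (g h))))) (\f.(\g.(\h.(f (g h))))))) q) w)

Derivation:
Step 0: ((((((\d.(\e.((d e) e))) v) ((\b.(\c.b)) (\b.(\c.b)))) ((\f.(\g.(\h.(f (g h))))) (\f.(\g.(\h.(f (g h))))))) q) w)
Step 1: (((((\e.((v e) e)) ((\b.(\c.b)) (\b.(\c.b)))) ((\f.(\g.(\h.(f (g h))))) (\f.(\g.(\h.(f (g h))))))) q) w)
Step 2: (((((v ((\b.(\c.b)) (\b.(\c.b)))) ((\b.(\c.b)) (\b.(\c.b)))) ((\f.(\g.(\h.(f (g h))))) (\f.(\g.(\h.(f (g h))))))) q) w)
Step 3: (((((v (\c.(\b.(\c.b)))) ((\b.(\c.b)) (\b.(\c.b)))) ((\f.(\g.(\h.(f (g h))))) (\f.(\g.(\h.(f (g h))))))) q) w)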